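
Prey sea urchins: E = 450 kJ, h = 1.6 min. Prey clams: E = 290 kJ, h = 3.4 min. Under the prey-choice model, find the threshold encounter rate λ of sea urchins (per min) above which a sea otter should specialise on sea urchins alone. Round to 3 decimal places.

0.272 per min

The zero-one rule: include clams iff E₂/h₂ > λE₁/(1+λh₁). Equality gives the switch point.
λE₁h₂ = E₂ + λE₂h₁ ⇒ λ = E₂/(E₁h₂ − E₂h₁) = 290/(1530 − 464) = 0.272 per min.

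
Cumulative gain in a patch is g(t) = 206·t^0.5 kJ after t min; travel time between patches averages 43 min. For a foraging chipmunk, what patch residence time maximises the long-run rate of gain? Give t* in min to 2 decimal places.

Optimal t* satisfies g'(t*) = g(t*)/(T + t*).
g'(t) = 0.5·206·t^-0.5. Setting 0.5·206·t^-0.5 = 206·t^0.5/(43+t) gives 0.5(43+t) = t, so 0.50·t = 0.5×43.
t* = 0.5×43/0.50 = 43 min.

43.00 min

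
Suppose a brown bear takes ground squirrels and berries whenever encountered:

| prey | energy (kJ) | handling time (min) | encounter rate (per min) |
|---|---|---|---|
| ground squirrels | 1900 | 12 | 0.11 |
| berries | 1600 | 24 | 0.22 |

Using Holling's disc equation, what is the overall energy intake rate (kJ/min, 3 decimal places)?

Energy encountered per unit search time: 0.11×1900 + 0.22×1600 = 561 kJ/min.
Handling time per unit search time: 0.11×12 + 0.22×24 = 6.6.
Rate = 561/(1 + 6.6) = 73.82 kJ/min.

73.816 kJ/min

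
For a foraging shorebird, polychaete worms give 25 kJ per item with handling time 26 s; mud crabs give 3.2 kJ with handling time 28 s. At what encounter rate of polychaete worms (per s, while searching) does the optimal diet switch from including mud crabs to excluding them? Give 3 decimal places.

Drop mud crabs once their profitability E₂/h₂ falls below the rate achievable on polychaete worms alone: E₂/h₂ = λE₁/(1 + λh₁).
Solve for λ: λE₁h₂ = E₂(1 + λh₁) → λ(E₁h₂ − E₂h₁) = E₂ → λ = E₂/(E₁h₂ − E₂h₁).
λ = 3.2/(25×28 − 3.2×26) = 3.2/616.8 = 0.005188 per s.

0.005 per s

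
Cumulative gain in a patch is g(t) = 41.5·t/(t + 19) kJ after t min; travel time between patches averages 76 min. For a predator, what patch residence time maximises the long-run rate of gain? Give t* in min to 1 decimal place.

Optimal t* satisfies g'(t*) = g(t*)/(T + t*).
g'(t) = 41.5·19/(t + 19)². Setting 41.5·19/(t+19)² = 41.5t/[(t+19)(76+t)] gives 19(76+t) = t(t+19), so t² = 19×76 = 1444.
t* = √1444 = 38 min.

38.0 min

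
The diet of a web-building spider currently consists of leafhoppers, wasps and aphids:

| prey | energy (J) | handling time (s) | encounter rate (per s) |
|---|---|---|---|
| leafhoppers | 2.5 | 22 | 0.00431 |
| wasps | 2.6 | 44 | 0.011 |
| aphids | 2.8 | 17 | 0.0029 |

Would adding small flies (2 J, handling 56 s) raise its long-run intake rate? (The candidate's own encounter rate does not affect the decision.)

Intake rate on the current diet: R = (0.00431×2.5 + 0.011×2.6 + 0.0029×2.8) / (1 + 0.00431×22 + 0.011×44 + 0.0029×17) = 0.04749/1.628 = 0.02917 J/s.
small flies: E/h = 2/56 = 0.03571 J/s.
0.03571 > 0.02917, so adding small flies raises the average — include it.

Yes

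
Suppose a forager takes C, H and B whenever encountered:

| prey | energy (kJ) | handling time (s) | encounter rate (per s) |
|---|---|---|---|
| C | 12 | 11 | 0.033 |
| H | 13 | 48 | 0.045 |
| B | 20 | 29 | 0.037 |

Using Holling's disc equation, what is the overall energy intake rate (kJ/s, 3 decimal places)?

0.374 kJ/s

R = Σλ_iE_i / (1 + Σλ_ih_i)
Numerator: 0.033×12 + 0.045×13 + 0.037×20 = 1.721
Denominator: 1 + 0.033×11 + 0.045×48 + 0.037×29 = 4.596
R = 1.721/4.596 = 0.3745 kJ/s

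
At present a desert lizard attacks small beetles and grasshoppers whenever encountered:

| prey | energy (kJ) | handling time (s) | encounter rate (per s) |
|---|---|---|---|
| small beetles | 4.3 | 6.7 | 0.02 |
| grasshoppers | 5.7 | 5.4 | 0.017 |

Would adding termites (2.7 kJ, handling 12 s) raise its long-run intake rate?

Current rate: (0.02×4.3 + 0.017×5.7)/(1 + 0.02×6.7 + 0.017×5.4) = 0.1492 kJ/s.
termites: E/h = 2.7/12 = 0.225 kJ/s.
0.225 > 0.1492, so adding termites raises the average — include it.

Yes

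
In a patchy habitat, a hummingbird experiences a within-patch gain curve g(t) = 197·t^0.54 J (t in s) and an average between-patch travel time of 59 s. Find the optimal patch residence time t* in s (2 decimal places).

69.26 s

Optimal t* satisfies g'(t*) = g(t*)/(T + t*).
g'(t) = 0.54·197·t^-0.46. Setting 0.54·197·t^-0.46 = 197·t^0.54/(59+t) gives 0.54(59+t) = t, so 0.46·t = 0.54×59.
t* = 0.54×59/0.46 = 69.26 s.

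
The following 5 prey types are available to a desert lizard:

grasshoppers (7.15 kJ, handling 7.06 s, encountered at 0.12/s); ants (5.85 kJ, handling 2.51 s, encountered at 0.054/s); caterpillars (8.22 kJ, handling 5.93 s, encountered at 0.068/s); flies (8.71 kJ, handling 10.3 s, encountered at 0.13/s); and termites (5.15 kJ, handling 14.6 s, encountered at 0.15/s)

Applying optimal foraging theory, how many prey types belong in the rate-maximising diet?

E/h in descending order: ants 2.33, caterpillars 1.39, grasshoppers 1.01, flies 0.846, termites 0.353 kJ/s. The optimal diet is the largest prefix of this list for which every included type satisfies E_i/h_i > R on the types above it.
Rate on top 1: 0.2782. caterpillars: 1.39 > 0.2782 → include.
Rate on top 2: 0.5685. grasshoppers: 1.01 > 0.5685 → include.
Rate on top 3: 0.7263. flies: 0.846 > 0.7263 → include.
Rate on top 4: 0.7692. termites: 0.353 < 0.7692 → exclude; stop.
Optimal diet: ants, caterpillars, grasshoppers, flies — 4 of 5 types.

4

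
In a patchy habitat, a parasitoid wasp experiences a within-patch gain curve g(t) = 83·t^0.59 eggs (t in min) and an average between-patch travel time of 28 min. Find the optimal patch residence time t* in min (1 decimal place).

40.3 min

Optimal t* satisfies g'(t*) = g(t*)/(T + t*).
g'(t) = 0.59·83·t^-0.41. Setting 0.59·83·t^-0.41 = 83·t^0.59/(28+t) gives 0.59(28+t) = t, so 0.41·t = 0.59×28.
t* = 0.59×28/0.41 = 40.29 min.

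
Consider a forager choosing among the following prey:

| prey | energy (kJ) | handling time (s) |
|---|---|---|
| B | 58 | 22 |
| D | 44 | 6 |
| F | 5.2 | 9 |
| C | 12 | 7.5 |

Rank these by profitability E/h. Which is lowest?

In descending order of E/h:
D: 44/6 = 7.33 kJ/s
B: 58/22 = 2.64 kJ/s
C: 12/7.5 = 1.6 kJ/s
F: 5.2/9 = 0.578 kJ/s

F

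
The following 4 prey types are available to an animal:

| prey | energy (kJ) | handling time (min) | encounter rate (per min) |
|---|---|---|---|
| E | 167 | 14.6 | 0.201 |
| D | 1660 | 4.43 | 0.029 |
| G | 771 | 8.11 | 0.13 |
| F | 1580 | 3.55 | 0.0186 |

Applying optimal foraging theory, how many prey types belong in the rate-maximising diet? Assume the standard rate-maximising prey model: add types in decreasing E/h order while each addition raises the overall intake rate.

Profitabilities (E/h, kJ/min): F 445, D 375, G 95.1, E 11.4. Add prey in this order while the next type's profitability exceeds the intake rate on those already taken.
Rate on top 1: 27.57. D: 375 > 27.57 → include.
Rate on top 2: 64.9. G: 95.1 > 64.9 → include.
Rate on top 3: 79.05. E: 11.4 < 79.05 → exclude; stop.
Optimal diet: F, D, G — 3 of 4 types.

3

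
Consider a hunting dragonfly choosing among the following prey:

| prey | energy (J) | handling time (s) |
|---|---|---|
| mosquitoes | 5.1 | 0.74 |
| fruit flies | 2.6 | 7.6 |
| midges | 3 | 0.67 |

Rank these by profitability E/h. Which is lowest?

fruit flies

In descending order of E/h:
mosquitoes: 5.1/0.74 = 6.89 J/s
midges: 3/0.67 = 4.48 J/s
fruit flies: 2.6/7.6 = 0.342 J/s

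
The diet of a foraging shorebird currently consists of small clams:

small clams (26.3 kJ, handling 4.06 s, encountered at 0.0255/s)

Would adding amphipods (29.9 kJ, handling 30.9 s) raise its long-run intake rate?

Current rate: (0.0255×26.3)/(1 + 0.0255×4.06) = 0.6077 kJ/s.
amphipods: E/h = 29.9/30.9 = 0.9676 kJ/s.
0.9676 > 0.6077, so adding amphipods raises the average — include it.

Yes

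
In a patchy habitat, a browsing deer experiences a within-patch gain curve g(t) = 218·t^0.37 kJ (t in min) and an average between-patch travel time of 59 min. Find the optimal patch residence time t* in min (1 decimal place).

By the marginal value theorem, leave when the instantaneous gain rate g'(t) equals the habitat-wide average g(t)/(T + t).
g'(t) = 0.37·218·t^-0.63. Setting 0.37·218·t^-0.63 = 218·t^0.37/(59+t) gives 0.37(59+t) = t, so 0.63·t = 0.37×59.
t* = 0.37×59/0.63 = 34.65 min.

34.7 min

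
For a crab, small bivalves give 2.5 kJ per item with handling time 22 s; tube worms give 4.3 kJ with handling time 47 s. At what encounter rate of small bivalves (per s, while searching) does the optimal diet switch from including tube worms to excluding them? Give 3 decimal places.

0.188 per s

The zero-one rule: include tube worms iff E₂/h₂ > λE₁/(1+λh₁). Equality gives the switch point.
λE₁h₂ = E₂ + λE₂h₁ ⇒ λ = E₂/(E₁h₂ − E₂h₁) = 4.3/(117.5 − 94.6) = 0.1878 per s.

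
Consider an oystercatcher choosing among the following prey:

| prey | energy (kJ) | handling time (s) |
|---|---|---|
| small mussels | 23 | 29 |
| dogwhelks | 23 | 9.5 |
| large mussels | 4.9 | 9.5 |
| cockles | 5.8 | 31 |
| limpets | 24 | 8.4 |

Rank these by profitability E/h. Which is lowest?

cockles

In descending order of E/h:
limpets: 24/8.4 = 2.86 kJ/s
dogwhelks: 23/9.5 = 2.42 kJ/s
small mussels: 23/29 = 0.793 kJ/s
large mussels: 4.9/9.5 = 0.516 kJ/s
cockles: 5.8/31 = 0.187 kJ/s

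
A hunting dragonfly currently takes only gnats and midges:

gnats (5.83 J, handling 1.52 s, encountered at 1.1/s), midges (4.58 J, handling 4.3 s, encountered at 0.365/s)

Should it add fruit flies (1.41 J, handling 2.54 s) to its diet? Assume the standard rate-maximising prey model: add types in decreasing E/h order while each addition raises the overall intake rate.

On gnats and midges alone, R = ΣλE/(1+Σλh) = 8.085/4.242 = 1.906 J/s.
Profitability of fruit flies: 1.41/2.54 = 0.5551 J/s.
0.5551 < 1.906, so adding fruit flies would lower the average — exclude it.

No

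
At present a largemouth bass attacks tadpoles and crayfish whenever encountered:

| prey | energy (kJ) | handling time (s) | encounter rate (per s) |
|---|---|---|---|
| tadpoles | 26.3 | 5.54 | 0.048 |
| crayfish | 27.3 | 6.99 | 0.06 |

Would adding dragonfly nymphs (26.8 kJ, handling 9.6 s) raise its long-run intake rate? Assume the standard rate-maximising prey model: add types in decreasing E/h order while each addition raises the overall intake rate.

Intake rate on the current diet: R = (0.048×26.3 + 0.06×27.3) / (1 + 0.048×5.54 + 0.06×6.99) = 2.9/1.685 = 1.721 kJ/s.
Profitability of dragonfly nymphs: 26.8/9.6 = 2.792 kJ/s.
Since 2.792 > R, including dragonfly nymphs increases the long-run rate.

Yes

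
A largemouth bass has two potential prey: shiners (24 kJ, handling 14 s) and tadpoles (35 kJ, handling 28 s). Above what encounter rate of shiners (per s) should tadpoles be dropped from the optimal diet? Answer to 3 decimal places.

0.192 per s

The zero-one rule: include tadpoles iff E₂/h₂ > λE₁/(1+λh₁). Equality gives the switch point.
λE₁h₂ = E₂ + λE₂h₁ ⇒ λ = E₂/(E₁h₂ − E₂h₁) = 35/(672 − 490) = 0.1923 per s.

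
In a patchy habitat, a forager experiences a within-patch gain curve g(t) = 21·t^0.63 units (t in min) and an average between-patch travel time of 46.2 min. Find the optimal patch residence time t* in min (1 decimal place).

78.7 min

Maximise g(t)/(T+t): set derivative to zero → g'(t)(T+t) = g(t).
g'(t) = 0.63·21·t^-0.37. Setting 0.63·21·t^-0.37 = 21·t^0.63/(46.2+t) gives 0.63(46.2+t) = t, so 0.37·t = 0.63×46.2.
t* = 0.63×46.2/0.37 = 78.66 min.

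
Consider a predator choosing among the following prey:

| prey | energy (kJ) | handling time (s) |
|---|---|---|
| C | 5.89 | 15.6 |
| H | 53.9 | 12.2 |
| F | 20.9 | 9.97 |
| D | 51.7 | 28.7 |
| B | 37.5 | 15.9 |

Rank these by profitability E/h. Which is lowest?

C

In descending order of E/h:
H: 53.9/12.2 = 4.42 kJ/s
B: 37.5/15.9 = 2.36 kJ/s
F: 20.9/9.97 = 2.1 kJ/s
D: 51.7/28.7 = 1.8 kJ/s
C: 5.89/15.6 = 0.378 kJ/s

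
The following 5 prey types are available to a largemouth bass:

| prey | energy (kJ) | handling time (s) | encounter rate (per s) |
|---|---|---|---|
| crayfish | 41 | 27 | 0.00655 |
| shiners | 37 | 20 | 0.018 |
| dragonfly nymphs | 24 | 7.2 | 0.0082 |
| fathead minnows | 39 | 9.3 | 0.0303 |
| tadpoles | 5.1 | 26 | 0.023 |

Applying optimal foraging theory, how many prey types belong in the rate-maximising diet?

Rank by E/h (kJ/s): fathead minnows 4.19, dragonfly nymphs 3.33, shiners 1.85, crayfish 1.52, tadpoles 0.196. Include each in turn until the next type's E/h falls below the running intake rate.
Rate on top 1: 0.9219. dragonfly nymphs: 3.33 > 0.9219 → include.
Rate on top 2: 1.028. shiners: 1.85 > 1.028 → include.
Rate on top 3: 1.202. crayfish: 1.52 > 1.202 → include.
Rate on top 4: 1.232. tadpoles: 0.196 < 1.232 → exclude; stop.
Optimal diet: fathead minnows, dragonfly nymphs, shiners, crayfish — 4 of 5 types.

4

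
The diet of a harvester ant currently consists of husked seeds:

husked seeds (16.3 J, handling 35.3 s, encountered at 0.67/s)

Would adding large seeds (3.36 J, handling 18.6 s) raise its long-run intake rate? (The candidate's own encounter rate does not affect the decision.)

Intake rate on the current diet: R = (0.67×16.3) / (1 + 0.67×35.3) = 10.92/24.65 = 0.443 J/s.
large seeds: E/h = 3.36/18.6 = 0.1806 J/s.
0.1806 < 0.443, so adding large seeds would lower the average — exclude it.

No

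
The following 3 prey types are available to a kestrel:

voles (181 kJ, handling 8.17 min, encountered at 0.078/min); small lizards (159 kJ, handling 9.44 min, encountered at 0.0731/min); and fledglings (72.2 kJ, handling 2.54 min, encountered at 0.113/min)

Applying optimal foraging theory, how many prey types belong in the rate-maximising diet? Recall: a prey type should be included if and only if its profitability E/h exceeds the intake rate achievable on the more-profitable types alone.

Rank by E/h (kJ/min): fledglings 28.4, voles 22.2, small lizards 16.8. Include each in turn until the next type's E/h falls below the running intake rate.
Rate on top 1: 6.339. voles: 22.2 > 6.339 → include.
Rate on top 2: 11.58. small lizards: 16.8 > 11.58 → include.
Optimal diet: fledglings, voles, small lizards — 3 of 3 types.

3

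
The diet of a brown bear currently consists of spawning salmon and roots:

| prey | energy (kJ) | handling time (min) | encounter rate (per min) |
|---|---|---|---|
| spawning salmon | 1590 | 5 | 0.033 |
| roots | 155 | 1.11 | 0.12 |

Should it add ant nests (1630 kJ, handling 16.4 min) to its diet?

Yes

On spawning salmon and roots alone, R = ΣλE/(1+Σλh) = 71.07/1.298 = 54.75 kJ/min.
Profitability of ant nests: 1630/16.4 = 99.39 kJ/min.
Since 99.39 > R, including ant nests increases the long-run rate.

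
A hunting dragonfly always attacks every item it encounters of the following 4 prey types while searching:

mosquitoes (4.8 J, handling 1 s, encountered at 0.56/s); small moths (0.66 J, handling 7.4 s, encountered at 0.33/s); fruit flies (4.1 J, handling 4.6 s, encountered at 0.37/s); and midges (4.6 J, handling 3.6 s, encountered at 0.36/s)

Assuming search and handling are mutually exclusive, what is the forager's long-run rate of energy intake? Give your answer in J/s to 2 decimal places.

R = (0.56×4.8 + 0.33×0.66 + 0.37×4.1 + 0.36×4.6) / (1 + 0.56×1 + 0.33×7.4 + 0.37×4.6 + 0.36×3.6) = 6.079/7 = 0.8684 J/s.

0.87 J/s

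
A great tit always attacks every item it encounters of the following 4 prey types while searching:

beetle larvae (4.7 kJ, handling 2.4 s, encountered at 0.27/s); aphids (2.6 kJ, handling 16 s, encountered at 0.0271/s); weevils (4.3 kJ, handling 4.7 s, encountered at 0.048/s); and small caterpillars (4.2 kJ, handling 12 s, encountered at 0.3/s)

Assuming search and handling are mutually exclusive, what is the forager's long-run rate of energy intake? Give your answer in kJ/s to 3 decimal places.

0.475 kJ/s

Energy encountered per unit search time: 0.27×4.7 + 0.0271×2.6 + 0.048×4.3 + 0.3×4.2 = 2.806 kJ/s.
Handling time per unit search time: 0.27×2.4 + 0.0271×16 + 0.048×4.7 + 0.3×12 = 4.907.
Rate = 2.806/(1 + 4.907) = 0.475 kJ/s.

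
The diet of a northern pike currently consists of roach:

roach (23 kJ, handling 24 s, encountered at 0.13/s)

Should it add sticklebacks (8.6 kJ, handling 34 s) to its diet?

No

Current rate: (0.13×23)/(1 + 0.13×24) = 0.7257 kJ/s.
sticklebacks: E/h = 8.6/34 = 0.2529 kJ/s.
Since 0.2529 < R, time spent handling sticklebacks is better spent searching.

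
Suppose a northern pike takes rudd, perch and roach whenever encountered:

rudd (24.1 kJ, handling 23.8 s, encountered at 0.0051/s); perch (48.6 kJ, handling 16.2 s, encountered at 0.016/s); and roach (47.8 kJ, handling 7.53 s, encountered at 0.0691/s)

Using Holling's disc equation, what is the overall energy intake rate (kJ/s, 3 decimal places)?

2.211 kJ/s

Energy encountered per unit search time: 0.0051×24.1 + 0.016×48.6 + 0.0691×47.8 = 4.203 kJ/s.
Handling time per unit search time: 0.0051×23.8 + 0.016×16.2 + 0.0691×7.53 = 0.9009.
Rate = 4.203/(1 + 0.9009) = 2.211 kJ/s.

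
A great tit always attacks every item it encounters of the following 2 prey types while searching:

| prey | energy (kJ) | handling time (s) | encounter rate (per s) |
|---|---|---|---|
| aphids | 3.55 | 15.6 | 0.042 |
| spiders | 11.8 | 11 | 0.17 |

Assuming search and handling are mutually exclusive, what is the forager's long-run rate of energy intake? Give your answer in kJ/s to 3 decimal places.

0.611 kJ/s

R = Σλ_iE_i / (1 + Σλ_ih_i)
Numerator: 0.042×3.55 + 0.17×11.8 = 2.155
Denominator: 1 + 0.042×15.6 + 0.17×11 = 3.525
R = 2.155/3.525 = 0.6113 kJ/s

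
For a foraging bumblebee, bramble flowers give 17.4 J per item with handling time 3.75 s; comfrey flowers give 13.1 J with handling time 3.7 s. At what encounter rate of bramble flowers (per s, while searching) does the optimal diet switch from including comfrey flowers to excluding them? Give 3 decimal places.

0.859 per s

At the threshold, the rate on bramble flowers alone equals the profitability of comfrey flowers: λ·17.4/(1 + λ·3.75) = 13.1/3.7 = 3.541.
Rearranging, λ(17.4 − 3.541×3.75) = 3.541, so λ = 3.541/4.123 = 0.8587 per s.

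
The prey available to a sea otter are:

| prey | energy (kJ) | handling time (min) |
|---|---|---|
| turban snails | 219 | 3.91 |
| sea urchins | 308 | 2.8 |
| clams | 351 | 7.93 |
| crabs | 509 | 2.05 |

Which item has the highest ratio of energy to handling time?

crabs

Profitability E/h (kJ/min): turban snails = 219/3.91 = 56, sea urchins = 308/2.8 = 110, clams = 351/7.93 = 44.3, crabs = 509/2.05 = 248.
Ranked: crabs > sea urchins > turban snails > clams.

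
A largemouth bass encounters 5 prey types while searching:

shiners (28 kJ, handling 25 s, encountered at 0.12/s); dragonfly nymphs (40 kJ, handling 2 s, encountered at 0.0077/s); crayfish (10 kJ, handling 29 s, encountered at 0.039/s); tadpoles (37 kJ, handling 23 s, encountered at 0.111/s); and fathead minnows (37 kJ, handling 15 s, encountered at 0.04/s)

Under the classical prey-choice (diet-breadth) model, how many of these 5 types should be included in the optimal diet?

Profitabilities (E/h, kJ/s): dragonfly nymphs 20, fathead minnows 2.47, tadpoles 1.61, shiners 1.12, crayfish 0.345. Add prey in this order while the next type's profitability exceeds the intake rate on those already taken.
Rate on top 1: 0.3033. fathead minnows: 2.47 > 0.3033 → include.
Rate on top 2: 1.107. tadpoles: 1.61 > 1.107 → include.
Rate on top 3: 1.414. shiners: 1.12 < 1.414 → exclude; stop.
Optimal diet: dragonfly nymphs, fathead minnows, tadpoles — 3 of 5 types.

3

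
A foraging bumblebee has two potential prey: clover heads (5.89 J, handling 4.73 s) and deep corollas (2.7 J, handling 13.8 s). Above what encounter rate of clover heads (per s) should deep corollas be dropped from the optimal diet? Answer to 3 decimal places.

0.039 per s

At the threshold, the rate on clover heads alone equals the profitability of deep corollas: λ·5.89/(1 + λ·4.73) = 2.7/13.8 = 0.1957.
Rearranging, λ(5.89 − 0.1957×4.73) = 0.1957, so λ = 0.1957/4.965 = 0.03941 per s.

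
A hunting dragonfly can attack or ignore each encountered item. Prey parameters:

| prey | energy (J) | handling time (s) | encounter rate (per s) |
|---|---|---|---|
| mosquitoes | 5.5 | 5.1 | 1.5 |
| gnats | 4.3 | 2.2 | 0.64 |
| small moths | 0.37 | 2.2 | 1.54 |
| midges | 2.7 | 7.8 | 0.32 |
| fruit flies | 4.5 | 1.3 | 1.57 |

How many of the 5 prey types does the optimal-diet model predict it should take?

E/h in descending order: fruit flies 3.46, gnats 1.95, mosquitoes 1.08, midges 0.346, small moths 0.168 J/s. The optimal diet is the largest prefix of this list for which every included type satisfies E_i/h_i > R on the types above it.
Rate on top 1: 2.323. gnats: 1.95 < 2.323 → exclude; stop.
Optimal diet: fruit flies — 1 of 5 types.

1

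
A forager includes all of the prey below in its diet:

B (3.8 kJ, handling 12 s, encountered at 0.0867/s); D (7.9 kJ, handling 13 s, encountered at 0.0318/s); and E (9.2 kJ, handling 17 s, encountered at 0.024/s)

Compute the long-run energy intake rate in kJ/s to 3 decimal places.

Energy encountered per unit search time: 0.0867×3.8 + 0.0318×7.9 + 0.024×9.2 = 0.8015 kJ/s.
Handling time per unit search time: 0.0867×12 + 0.0318×13 + 0.024×17 = 1.862.
Rate = 0.8015/(1 + 1.862) = 0.2801 kJ/s.

0.280 kJ/s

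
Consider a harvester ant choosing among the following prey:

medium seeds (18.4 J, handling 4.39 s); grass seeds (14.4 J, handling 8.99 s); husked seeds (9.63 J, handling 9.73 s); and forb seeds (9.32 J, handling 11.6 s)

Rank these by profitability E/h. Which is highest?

In descending order of E/h:
medium seeds: 18.4/4.39 = 4.19 J/s
grass seeds: 14.4/8.99 = 1.6 J/s
husked seeds: 9.63/9.73 = 0.99 J/s
forb seeds: 9.32/11.6 = 0.803 J/s

medium seeds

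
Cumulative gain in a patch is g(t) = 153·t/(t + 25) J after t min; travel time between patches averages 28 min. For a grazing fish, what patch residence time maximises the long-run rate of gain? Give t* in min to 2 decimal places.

Maximise g(t)/(T+t): set derivative to zero → g'(t)(T+t) = g(t).
g'(t) = 153·25/(t + 25)². Setting 153·25/(t+25)² = 153t/[(t+25)(28+t)] gives 25(28+t) = t(t+25), so t² = 25×28 = 700.
t* = √700 = 26.46 min.

26.46 min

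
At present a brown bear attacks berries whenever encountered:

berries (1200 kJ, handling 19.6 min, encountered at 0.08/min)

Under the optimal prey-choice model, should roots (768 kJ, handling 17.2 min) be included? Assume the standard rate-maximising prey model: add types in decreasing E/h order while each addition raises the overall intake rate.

Yes

Intake rate on the current diet: R = (0.08×1200) / (1 + 0.08×19.6) = 96/2.568 = 37.38 kJ/min.
Profitability of roots: 768/17.2 = 44.65 kJ/min.
Since 44.65 > R, including roots increases the long-run rate.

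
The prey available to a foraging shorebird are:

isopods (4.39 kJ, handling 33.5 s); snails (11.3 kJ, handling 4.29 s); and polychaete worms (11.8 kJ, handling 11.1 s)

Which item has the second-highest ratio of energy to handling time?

In descending order of E/h:
snails: 11.3/4.29 = 2.63 kJ/s
polychaete worms: 11.8/11.1 = 1.06 kJ/s
isopods: 4.39/33.5 = 0.131 kJ/s

polychaete worms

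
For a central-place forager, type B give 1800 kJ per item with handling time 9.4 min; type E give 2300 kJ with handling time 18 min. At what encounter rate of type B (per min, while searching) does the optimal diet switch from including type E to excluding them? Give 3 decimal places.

The zero-one rule: include type E iff E₂/h₂ > λE₁/(1+λh₁). Equality gives the switch point.
λE₁h₂ = E₂ + λE₂h₁ ⇒ λ = E₂/(E₁h₂ − E₂h₁) = 2300/(3.24e+04 − 2.162e+04) = 0.2134 per min.

0.213 per min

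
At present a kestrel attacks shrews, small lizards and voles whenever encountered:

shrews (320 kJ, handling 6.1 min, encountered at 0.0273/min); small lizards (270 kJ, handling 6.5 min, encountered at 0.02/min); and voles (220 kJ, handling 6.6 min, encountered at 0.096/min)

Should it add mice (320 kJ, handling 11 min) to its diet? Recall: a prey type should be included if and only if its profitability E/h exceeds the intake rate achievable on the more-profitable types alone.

Current rate: (0.0273×320 + 0.02×270 + 0.096×220)/(1 + 0.0273×6.1 + 0.02×6.5 + 0.096×6.6) = 18.27 kJ/min.
Profitability of mice: 320/11 = 29.09 kJ/min.
Since 29.09 > R, including mice increases the long-run rate.

Yes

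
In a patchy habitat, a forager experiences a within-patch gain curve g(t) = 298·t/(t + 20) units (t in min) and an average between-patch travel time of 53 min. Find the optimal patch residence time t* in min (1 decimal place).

Optimal t* satisfies g'(t*) = g(t*)/(T + t*).
g'(t) = 298·20/(t + 20)². Setting 298·20/(t+20)² = 298t/[(t+20)(53+t)] gives 20(53+t) = t(t+20), so t² = 20×53 = 1060.
t* = √1060 = 32.56 min.

32.6 min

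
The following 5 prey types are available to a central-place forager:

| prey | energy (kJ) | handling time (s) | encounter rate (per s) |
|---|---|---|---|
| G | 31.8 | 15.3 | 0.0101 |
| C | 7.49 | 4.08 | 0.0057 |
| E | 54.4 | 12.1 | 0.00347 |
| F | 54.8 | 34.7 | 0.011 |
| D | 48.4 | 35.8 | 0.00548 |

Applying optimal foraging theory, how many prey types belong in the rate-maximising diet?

5

Rank by E/h (kJ/s): E 4.5, G 2.08, C 1.84, F 1.58, D 1.35. Include each in turn until the next type's E/h falls below the running intake rate.
Rate on top 1: 0.1812. G: 2.08 > 0.1812 → include.
Rate on top 2: 0.4262. C: 1.84 > 0.4262 → include.
Rate on top 3: 0.4531. F: 1.58 > 0.4531 → include.
Rate on top 4: 0.7215. D: 1.35 > 0.7215 → include.
Optimal diet: E, G, C, F, D — 5 of 5 types.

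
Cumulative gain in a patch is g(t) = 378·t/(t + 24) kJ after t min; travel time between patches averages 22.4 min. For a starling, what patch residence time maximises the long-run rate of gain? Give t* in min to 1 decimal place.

23.2 min

Maximise g(t)/(T+t): set derivative to zero → g'(t)(T+t) = g(t).
g'(t) = 378·24/(t + 24)². Setting 378·24/(t+24)² = 378t/[(t+24)(22.4+t)] gives 24(22.4+t) = t(t+24), so t² = 24×22.4 = 537.6.
t* = √537.6 = 23.19 min.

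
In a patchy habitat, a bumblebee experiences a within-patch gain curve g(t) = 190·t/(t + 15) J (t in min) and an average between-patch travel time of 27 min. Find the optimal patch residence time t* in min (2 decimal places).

20.12 min

By the marginal value theorem, leave when the instantaneous gain rate g'(t) equals the habitat-wide average g(t)/(T + t).
g'(t) = 190·15/(t + 15)². Setting 190·15/(t+15)² = 190t/[(t+15)(27+t)] gives 15(27+t) = t(t+15), so t² = 15×27 = 405.
t* = √405 = 20.12 min.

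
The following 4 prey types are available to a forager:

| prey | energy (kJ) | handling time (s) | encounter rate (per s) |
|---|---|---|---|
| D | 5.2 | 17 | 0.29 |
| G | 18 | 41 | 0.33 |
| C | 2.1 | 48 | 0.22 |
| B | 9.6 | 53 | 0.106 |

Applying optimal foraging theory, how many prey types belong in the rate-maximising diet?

1

E/h in descending order: G 0.439, D 0.306, B 0.181, C 0.0438 kJ/s. The optimal diet is the largest prefix of this list for which every included type satisfies E_i/h_i > R on the types above it.
Rate on top 1: 0.4088. D: 0.306 < 0.4088 → exclude; stop.
Optimal diet: G — 1 of 4 types.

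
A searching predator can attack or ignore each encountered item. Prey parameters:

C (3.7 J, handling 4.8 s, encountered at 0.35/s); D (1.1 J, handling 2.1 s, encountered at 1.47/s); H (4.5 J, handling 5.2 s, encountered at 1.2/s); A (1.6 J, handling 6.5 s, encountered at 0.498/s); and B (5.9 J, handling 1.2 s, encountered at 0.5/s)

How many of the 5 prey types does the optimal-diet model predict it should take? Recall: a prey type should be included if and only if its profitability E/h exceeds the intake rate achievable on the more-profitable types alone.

1

Rank by E/h (J/s): B 4.92, H 0.865, C 0.771, D 0.524, A 0.246. Include each in turn until the next type's E/h falls below the running intake rate.
Rate on top 1: 1.844. H: 0.865 < 1.844 → exclude; stop.
Optimal diet: B — 1 of 5 types.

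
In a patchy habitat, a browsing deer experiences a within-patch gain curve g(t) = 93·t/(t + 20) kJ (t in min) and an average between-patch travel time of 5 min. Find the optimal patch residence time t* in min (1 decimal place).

10.0 min

Optimal t* satisfies g'(t*) = g(t*)/(T + t*).
g'(t) = 93·20/(t + 20)². Setting 93·20/(t+20)² = 93t/[(t+20)(5+t)] gives 20(5+t) = t(t+20), so t² = 20×5 = 100.
t* = √100 = 10 min.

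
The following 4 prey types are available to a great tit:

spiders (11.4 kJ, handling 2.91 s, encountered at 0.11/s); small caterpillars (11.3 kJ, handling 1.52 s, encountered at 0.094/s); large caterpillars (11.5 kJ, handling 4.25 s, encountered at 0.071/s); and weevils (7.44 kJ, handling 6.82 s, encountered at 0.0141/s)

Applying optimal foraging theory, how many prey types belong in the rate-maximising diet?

3

Rank by E/h (kJ/s): small caterpillars 7.43, spiders 3.92, large caterpillars 2.71, weevils 1.09. Include each in turn until the next type's E/h falls below the running intake rate.
Rate on top 1: 0.9294. spiders: 3.92 > 0.9294 → include.
Rate on top 2: 1.583. large caterpillars: 2.71 > 1.583 → include.
Rate on top 3: 1.775. weevils: 1.09 < 1.775 → exclude; stop.
Optimal diet: small caterpillars, spiders, large caterpillars — 3 of 4 types.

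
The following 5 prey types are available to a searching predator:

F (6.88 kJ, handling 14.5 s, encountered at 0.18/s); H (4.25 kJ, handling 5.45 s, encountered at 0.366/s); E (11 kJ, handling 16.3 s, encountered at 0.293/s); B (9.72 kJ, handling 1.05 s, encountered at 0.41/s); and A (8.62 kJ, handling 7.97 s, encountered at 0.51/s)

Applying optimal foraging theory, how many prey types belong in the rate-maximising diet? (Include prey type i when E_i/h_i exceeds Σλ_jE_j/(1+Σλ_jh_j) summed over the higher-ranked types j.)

Rank by E/h (kJ/s): B 9.26, A 1.08, H 0.78, E 0.675, F 0.474. Include each in turn until the next type's E/h falls below the running intake rate.
Rate on top 1: 2.786. A: 1.08 < 2.786 → exclude; stop.
Optimal diet: B — 1 of 5 types.

1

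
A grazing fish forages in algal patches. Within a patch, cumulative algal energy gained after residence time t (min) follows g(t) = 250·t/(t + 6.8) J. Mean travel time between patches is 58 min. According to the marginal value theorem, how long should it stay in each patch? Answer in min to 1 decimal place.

Optimal t* satisfies g'(t*) = g(t*)/(T + t*).
g'(t) = 250·6.8/(t + 6.8)². Setting 250·6.8/(t+6.8)² = 250t/[(t+6.8)(58+t)] gives 6.8(58+t) = t(t+6.8), so t² = 6.8×58 = 394.4.
t* = √394.4 = 19.86 min.

19.9 min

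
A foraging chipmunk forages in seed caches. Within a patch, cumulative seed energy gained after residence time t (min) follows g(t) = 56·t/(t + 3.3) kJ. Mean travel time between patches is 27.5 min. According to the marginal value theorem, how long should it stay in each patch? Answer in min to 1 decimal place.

By the marginal value theorem, leave when the instantaneous gain rate g'(t) equals the habitat-wide average g(t)/(T + t).
g'(t) = 56·3.3/(t + 3.3)². Setting 56·3.3/(t+3.3)² = 56t/[(t+3.3)(27.5+t)] gives 3.3(27.5+t) = t(t+3.3), so t² = 3.3×27.5 = 90.75.
t* = √90.75 = 9.526 min.

9.5 min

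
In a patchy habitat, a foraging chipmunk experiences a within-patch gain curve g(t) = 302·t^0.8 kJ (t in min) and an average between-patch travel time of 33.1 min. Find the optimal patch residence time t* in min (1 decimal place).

132.4 min

By the marginal value theorem, leave when the instantaneous gain rate g'(t) equals the habitat-wide average g(t)/(T + t).
g'(t) = 0.8·302·t^-0.2. Setting 0.8·302·t^-0.2 = 302·t^0.8/(33.1+t) gives 0.8(33.1+t) = t, so 0.20·t = 0.8×33.1.
t* = 0.8×33.1/0.20 = 132.4 min.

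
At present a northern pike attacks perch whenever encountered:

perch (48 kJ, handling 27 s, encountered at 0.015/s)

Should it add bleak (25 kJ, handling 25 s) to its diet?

Yes

Intake rate on the current diet: R = (0.015×48) / (1 + 0.015×27) = 0.72/1.405 = 0.5125 kJ/s.
Profitability of bleak: 25/25 = 1 kJ/s.
1 > 0.5125, so adding bleak raises the average — include it.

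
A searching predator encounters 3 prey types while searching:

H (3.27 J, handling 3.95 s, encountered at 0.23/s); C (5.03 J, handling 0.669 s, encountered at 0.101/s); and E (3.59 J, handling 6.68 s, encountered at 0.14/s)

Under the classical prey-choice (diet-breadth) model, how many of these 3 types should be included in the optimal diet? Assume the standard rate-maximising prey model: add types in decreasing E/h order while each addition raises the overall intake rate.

2

Rank by E/h (J/s): C 7.52, H 0.828, E 0.537. Include each in turn until the next type's E/h falls below the running intake rate.
Rate on top 1: 0.4759. H: 0.828 > 0.4759 → include.
Rate on top 2: 0.6377. E: 0.537 < 0.6377 → exclude; stop.
Optimal diet: C, H — 2 of 3 types.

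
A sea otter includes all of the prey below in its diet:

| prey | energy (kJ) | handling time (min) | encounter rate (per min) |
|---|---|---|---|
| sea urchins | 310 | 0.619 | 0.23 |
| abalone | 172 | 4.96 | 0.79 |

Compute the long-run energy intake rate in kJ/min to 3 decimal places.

40.938 kJ/min

R = Σλ_iE_i / (1 + Σλ_ih_i)
Numerator: 0.23×310 + 0.79×172 = 207.2
Denominator: 1 + 0.23×0.619 + 0.79×4.96 = 5.061
R = 207.2/5.061 = 40.94 kJ/min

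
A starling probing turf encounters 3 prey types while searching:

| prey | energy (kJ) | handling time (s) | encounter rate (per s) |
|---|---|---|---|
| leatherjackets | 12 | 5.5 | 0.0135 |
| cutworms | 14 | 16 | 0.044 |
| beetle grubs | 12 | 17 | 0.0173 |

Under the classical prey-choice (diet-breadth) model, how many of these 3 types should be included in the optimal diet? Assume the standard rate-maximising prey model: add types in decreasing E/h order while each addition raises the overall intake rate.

Rank by E/h (kJ/s): leatherjackets 2.18, cutworms 0.875, beetle grubs 0.706. Include each in turn until the next type's E/h falls below the running intake rate.
Rate on top 1: 0.1508. cutworms: 0.875 > 0.1508 → include.
Rate on top 2: 0.4375. beetle grubs: 0.706 > 0.4375 → include.
Optimal diet: leatherjackets, cutworms, beetle grubs — 3 of 3 types.

3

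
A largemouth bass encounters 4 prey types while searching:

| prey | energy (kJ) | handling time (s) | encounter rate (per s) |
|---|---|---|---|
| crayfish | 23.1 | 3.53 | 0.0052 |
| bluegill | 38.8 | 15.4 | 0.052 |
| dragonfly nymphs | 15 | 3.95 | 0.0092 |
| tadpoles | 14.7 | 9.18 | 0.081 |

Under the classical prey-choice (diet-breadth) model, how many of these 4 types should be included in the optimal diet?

4

E/h in descending order: crayfish 6.54, dragonfly nymphs 3.8, bluegill 2.52, tadpoles 1.6 kJ/s. The optimal diet is the largest prefix of this list for which every included type satisfies E_i/h_i > R on the types above it.
Rate on top 1: 0.118. dragonfly nymphs: 3.8 > 0.118 → include.
Rate on top 2: 0.2447. bluegill: 2.52 > 0.2447 → include.
Rate on top 3: 1.226. tadpoles: 1.6 > 1.226 → include.
Optimal diet: crayfish, dragonfly nymphs, bluegill, tadpoles — 4 of 4 types.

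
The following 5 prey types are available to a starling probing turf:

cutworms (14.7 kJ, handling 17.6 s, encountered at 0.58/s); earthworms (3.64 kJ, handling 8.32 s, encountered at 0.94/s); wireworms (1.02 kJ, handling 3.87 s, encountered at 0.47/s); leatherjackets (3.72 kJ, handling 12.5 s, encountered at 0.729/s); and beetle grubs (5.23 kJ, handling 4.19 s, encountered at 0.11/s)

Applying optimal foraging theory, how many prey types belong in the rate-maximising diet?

2

E/h in descending order: beetle grubs 1.25, cutworms 0.835, earthworms 0.438, leatherjackets 0.298, wireworms 0.264 kJ/s. The optimal diet is the largest prefix of this list for which every included type satisfies E_i/h_i > R on the types above it.
Rate on top 1: 0.3938. cutworms: 0.835 > 0.3938 → include.
Rate on top 2: 0.78. earthworms: 0.438 < 0.78 → exclude; stop.
Optimal diet: beetle grubs, cutworms — 2 of 5 types.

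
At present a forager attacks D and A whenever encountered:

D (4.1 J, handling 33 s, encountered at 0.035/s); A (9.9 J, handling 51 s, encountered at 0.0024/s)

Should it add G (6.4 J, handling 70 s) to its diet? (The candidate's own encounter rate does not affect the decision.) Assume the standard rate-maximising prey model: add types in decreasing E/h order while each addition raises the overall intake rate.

Yes

Intake rate on the current diet: R = (0.035×4.1 + 0.0024×9.9) / (1 + 0.035×33 + 0.0024×51) = 0.1673/2.277 = 0.07344 J/s.
Profitability of G: 6.4/70 = 0.09143 J/s.
Since 0.09143 > R, including G increases the long-run rate.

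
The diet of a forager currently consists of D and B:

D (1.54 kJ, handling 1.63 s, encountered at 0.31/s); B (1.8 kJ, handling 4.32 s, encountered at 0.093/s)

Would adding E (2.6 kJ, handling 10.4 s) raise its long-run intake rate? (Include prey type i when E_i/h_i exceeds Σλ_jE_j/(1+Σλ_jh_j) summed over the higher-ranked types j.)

No

On D and B alone, R = ΣλE/(1+Σλh) = 0.6448/1.907 = 0.3381 kJ/s.
Profitability of E: 2.6/10.4 = 0.25 kJ/s.
0.25 < 0.3381, so adding E would lower the average — exclude it.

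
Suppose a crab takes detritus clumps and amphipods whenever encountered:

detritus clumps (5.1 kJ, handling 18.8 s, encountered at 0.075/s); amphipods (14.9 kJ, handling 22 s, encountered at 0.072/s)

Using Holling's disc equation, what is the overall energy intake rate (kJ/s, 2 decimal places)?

0.36 kJ/s

R = Σλ_iE_i / (1 + Σλ_ih_i)
Numerator: 0.075×5.1 + 0.072×14.9 = 1.455
Denominator: 1 + 0.075×18.8 + 0.072×22 = 3.994
R = 1.455/3.994 = 0.3644 kJ/s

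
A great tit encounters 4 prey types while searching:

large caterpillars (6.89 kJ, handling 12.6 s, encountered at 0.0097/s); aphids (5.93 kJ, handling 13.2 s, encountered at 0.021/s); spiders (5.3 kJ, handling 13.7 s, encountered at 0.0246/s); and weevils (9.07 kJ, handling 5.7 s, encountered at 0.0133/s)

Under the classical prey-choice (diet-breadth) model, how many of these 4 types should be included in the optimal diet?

E/h in descending order: weevils 1.59, large caterpillars 0.547, aphids 0.449, spiders 0.387 kJ/s. The optimal diet is the largest prefix of this list for which every included type satisfies E_i/h_i > R on the types above it.
Rate on top 1: 0.1121. large caterpillars: 0.547 > 0.1121 → include.
Rate on top 2: 0.1565. aphids: 0.449 > 0.1565 → include.
Rate on top 3: 0.2115. spiders: 0.387 > 0.2115 → include.
Optimal diet: weevils, large caterpillars, aphids, spiders — 4 of 4 types.

4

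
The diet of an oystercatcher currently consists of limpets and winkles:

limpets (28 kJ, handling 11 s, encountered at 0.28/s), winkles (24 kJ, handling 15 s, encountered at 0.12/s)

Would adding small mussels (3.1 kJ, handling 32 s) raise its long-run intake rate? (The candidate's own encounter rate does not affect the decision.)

Current rate: (0.28×28 + 0.12×24)/(1 + 0.28×11 + 0.12×15) = 1.823 kJ/s.
Profitability of small mussels: 3.1/32 = 0.09688 kJ/s.
Since 0.09688 < R, time spent handling small mussels is better spent searching.

No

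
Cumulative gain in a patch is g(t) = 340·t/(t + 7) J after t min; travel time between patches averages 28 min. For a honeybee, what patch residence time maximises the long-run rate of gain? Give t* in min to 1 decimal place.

Optimal t* satisfies g'(t*) = g(t*)/(T + t*).
g'(t) = 340·7/(t + 7)². Setting 340·7/(t+7)² = 340t/[(t+7)(28+t)] gives 7(28+t) = t(t+7), so t² = 7×28 = 196.
t* = √196 = 14 min.

14.0 min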